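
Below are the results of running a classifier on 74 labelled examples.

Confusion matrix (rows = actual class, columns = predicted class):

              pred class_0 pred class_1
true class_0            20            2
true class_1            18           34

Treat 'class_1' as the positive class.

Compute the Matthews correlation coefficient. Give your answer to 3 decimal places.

0.515

MCC = (TP·TN − FP·FN) / √((TP+FP)(TP+FN)(TN+FP)(TN+FN))
Numerator = 34·20 − 2·18 = 644
Denominator = √(36·52·22·38) = √1564992 = 1250.9964
MCC = 644 / 1250.9964 = 0.515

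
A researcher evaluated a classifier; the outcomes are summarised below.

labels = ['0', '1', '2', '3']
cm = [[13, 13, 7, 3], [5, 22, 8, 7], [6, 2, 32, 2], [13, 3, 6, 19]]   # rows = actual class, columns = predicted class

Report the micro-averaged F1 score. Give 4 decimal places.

0.5342

Micro-averaging pools counts across classes: ΣTP=86, ΣFP=75, ΣFN=75.
Micro-F1 score = 2·TP/(2·TP+FP+FN) on pooled counts = 0.5342 (equals overall accuracy in single-label multiclass).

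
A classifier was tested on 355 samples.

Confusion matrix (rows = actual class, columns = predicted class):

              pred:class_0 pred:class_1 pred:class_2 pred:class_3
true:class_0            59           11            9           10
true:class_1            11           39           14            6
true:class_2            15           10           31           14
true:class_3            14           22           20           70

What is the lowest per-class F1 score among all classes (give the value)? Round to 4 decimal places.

0.4306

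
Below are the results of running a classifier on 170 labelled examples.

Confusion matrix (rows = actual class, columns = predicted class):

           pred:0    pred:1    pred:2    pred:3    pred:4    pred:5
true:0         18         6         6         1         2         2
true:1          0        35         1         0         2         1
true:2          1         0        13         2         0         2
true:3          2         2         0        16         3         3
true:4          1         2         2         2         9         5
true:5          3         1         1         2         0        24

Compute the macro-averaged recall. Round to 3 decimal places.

0.659

Per-class recall (TP/(TP+FN)):
  0: TP=18, FN=6+6+1+2+2=17 → 18/35 = 0.5143
  1: TP=35, FN=0+1+0+2+1=4 → 35/39 = 0.8974
  2: TP=13, FN=1+0+2+0+2=5 → 13/18 = 0.7222
  3: TP=16, FN=2+2+0+3+3=10 → 16/26 = 0.6154
  4: TP=9, FN=1+2+2+2+5=12 → 9/21 = 0.4286
  5: TP=24, FN=3+1+1+2+0=7 → 24/31 = 0.7742
Macro-recall = mean = (0.5143 + 0.8974 + 0.7222 + 0.6154 + 0.4286 + 0.7742) / 6 = 0.659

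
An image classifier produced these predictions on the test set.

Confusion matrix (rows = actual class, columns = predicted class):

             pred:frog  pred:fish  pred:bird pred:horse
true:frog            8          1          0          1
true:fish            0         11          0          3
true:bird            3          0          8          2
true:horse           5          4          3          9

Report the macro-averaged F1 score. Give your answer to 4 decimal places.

0.6288

Per-class F1 score (2·TP/(2·TP+FP+FN)):
  frog: TP=8, FP=0+3+5=8, FN=1+0+1=2 → 16/26 = 0.61538
  fish: TP=11, FP=1+0+4=5, FN=0+0+3=3 → 22/30 = 0.73333
  bird: TP=8, FP=0+0+3=3, FN=3+0+2=5 → 16/24 = 0.66667
  horse: TP=9, FP=1+3+2=6, FN=5+4+3=12 → 18/36 = 0.50000
Macro-F1 score = mean = (0.61538 + 0.73333 + 0.66667 + 0.50000) / 4 = 0.6288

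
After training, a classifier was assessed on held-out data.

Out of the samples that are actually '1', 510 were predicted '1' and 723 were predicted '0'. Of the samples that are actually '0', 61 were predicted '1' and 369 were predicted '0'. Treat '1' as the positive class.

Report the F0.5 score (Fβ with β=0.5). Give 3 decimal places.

0.725

Fβ = (1+β²)·TP / ((1+β²)·TP + β²·FN + FP), with β²=1/4
= 1.25·510 / (1.25·510 + 0.25·723 + 61) = 0.725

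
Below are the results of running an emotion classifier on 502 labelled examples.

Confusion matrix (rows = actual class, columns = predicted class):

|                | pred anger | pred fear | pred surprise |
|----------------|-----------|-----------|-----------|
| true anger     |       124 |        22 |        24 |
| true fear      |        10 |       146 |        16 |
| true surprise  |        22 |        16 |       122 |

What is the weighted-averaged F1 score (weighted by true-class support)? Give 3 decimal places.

0.780

Per-class F1 score (2·TP/(2·TP+FP+FN)):
  anger: TP=124, FP=10+22=32, FN=22+24=46 → 248/326 = 0.7607
  fear: TP=146, FP=22+16=38, FN=10+16=26 → 292/356 = 0.8202
  surprise: TP=122, FP=24+16=40, FN=22+16=38 → 244/322 = 0.7578
Weighted-F1 score = Σ (supportᵢ/N)·F1 scoreᵢ with N=502: (170/502)·0.7607 + (172/502)·0.8202 + (160/502)·0.7578 = 0.780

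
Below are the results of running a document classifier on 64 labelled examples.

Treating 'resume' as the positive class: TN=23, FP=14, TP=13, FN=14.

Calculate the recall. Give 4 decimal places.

0.4815

Recall = TP/(TP+FN) = 13/(13+14) = 13/27 = 0.4815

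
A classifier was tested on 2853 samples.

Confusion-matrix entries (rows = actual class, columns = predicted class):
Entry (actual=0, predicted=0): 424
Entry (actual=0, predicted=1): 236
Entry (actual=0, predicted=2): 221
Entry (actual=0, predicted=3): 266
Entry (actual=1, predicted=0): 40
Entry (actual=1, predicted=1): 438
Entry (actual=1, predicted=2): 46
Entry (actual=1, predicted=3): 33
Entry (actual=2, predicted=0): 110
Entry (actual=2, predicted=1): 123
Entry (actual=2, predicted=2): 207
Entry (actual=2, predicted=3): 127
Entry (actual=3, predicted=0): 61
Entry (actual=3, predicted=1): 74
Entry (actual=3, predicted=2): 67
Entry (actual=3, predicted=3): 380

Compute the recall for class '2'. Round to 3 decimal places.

0.365

One-vs-rest for '2': TP = diagonal; FP = other classes predicted '2'; FN = '2' predicted as other.
recall = TP/(TP+FN).
2: TP=207, FN=110+123+127=360 → 207/567 = 0.3651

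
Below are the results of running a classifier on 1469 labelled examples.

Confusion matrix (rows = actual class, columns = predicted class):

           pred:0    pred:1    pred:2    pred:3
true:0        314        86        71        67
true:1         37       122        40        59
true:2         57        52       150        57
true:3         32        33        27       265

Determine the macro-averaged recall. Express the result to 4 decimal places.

Per-class recall (TP/(TP+FN)):
  0: TP=314, FN=86+71+67=224 → 314/538 = 0.58364
  1: TP=122, FN=37+40+59=136 → 122/258 = 0.47287
  2: TP=150, FN=57+52+57=166 → 150/316 = 0.47468
  3: TP=265, FN=32+33+27=92 → 265/357 = 0.74230
Macro-recall = mean = (0.58364 + 0.47287 + 0.47468 + 0.74230) / 4 = 0.5684

0.5684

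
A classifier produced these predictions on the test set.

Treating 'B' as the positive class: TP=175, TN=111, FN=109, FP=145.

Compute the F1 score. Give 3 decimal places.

0.579

Precision = TP/(TP+FP) = 175/320 = 0.5469
Recall = TP/(TP+FN) = 175/284 = 0.6162
F1 = 2·TP/(2·TP+FP+FN) = 350/604 = 0.579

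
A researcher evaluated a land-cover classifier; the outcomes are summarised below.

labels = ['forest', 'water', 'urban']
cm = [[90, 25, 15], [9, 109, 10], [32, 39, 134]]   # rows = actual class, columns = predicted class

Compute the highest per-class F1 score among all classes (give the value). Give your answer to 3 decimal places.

Per-class F1 score (2·TP/(2·TP+FP+FN)):
  forest: TP=90, FP=9+32=41, FN=25+15=40 → 180/261 = 0.6897
  water: TP=109, FP=25+39=64, FN=9+10=19 → 218/301 = 0.7243
  urban: TP=134, FP=15+10=25, FN=32+39=71 → 268/364 = 0.7363
Highest is class 'urban' with F1 score = 0.736.

0.736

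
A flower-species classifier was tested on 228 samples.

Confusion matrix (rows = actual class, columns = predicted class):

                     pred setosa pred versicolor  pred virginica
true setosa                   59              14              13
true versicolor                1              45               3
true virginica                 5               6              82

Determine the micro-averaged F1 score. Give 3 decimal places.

Micro-averaging pools counts across classes: ΣTP=186, ΣFP=42, ΣFN=42.
Micro-F1 score = 2·TP/(2·TP+FP+FN) on pooled counts = 0.816 (equals overall accuracy in single-label multiclass).

0.816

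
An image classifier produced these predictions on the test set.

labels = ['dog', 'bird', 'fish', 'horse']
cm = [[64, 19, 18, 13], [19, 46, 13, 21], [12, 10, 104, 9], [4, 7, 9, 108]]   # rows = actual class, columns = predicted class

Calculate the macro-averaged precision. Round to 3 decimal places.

Per-class precision (TP/(TP+FP)):
  dog: TP=64, FP=19+12+4=35 → 64/99 = 0.6465
  bird: TP=46, FP=19+10+7=36 → 46/82 = 0.5610
  fish: TP=104, FP=18+13+9=40 → 104/144 = 0.7222
  horse: TP=108, FP=13+21+9=43 → 108/151 = 0.7152
Macro-precision = mean = (0.6465 + 0.5610 + 0.7222 + 0.7152) / 4 = 0.661

0.661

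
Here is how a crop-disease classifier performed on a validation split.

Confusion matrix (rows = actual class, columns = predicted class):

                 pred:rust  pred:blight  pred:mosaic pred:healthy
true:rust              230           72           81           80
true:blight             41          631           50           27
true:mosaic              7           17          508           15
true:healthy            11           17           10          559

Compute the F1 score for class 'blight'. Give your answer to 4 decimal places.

0.8493

Take TP from the diagonal, FP from the rest of the 'blight' prediction marginal, FN from the rest of the 'blight' actual marginal.
F1 score = 2·TP/(2·TP+FP+FN).
blight: TP=631, FP=72+17+17=106, FN=41+50+27=118 → 1262/1486 = 0.84926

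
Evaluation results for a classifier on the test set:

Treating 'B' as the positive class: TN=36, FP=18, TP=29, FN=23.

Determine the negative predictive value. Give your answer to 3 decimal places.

NPV = TN/(TN+FN) = 36/(36+23) = 0.610

0.610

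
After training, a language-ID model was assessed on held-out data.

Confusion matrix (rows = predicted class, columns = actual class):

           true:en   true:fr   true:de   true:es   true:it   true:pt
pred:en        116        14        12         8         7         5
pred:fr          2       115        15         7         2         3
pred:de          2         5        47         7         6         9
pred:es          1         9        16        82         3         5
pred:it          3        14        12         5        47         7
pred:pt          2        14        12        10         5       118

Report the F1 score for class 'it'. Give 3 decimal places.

0.595

One-vs-rest for 'it': TP = diagonal; FP = other classes predicted 'it'; FN = 'it' predicted as other.
F1 score = 2·TP/(2·TP+FP+FN).
it: TP=47, FP=3+14+12+5+7=41, FN=7+2+6+3+5=23 → 94/158 = 0.5949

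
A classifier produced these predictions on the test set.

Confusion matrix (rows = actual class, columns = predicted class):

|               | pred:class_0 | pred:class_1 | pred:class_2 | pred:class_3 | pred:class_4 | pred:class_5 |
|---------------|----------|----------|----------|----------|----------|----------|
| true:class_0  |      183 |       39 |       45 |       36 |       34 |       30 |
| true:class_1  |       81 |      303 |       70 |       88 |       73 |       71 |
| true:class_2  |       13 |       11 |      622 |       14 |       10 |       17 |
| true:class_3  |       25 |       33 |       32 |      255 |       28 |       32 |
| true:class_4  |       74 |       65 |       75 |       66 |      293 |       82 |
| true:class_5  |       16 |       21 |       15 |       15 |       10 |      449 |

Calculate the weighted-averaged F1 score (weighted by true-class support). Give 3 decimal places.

Per-class F1 score (2·TP/(2·TP+FP+FN)):
  class_0: TP=183, FP=81+13+25+74+16=209, FN=39+45+36+34+30=184 → 366/759 = 0.4822
  class_1: TP=303, FP=39+11+33+65+21=169, FN=81+70+88+73+71=383 → 606/1158 = 0.5233
  class_2: TP=622, FP=45+70+32+75+15=237, FN=13+11+14+10+17=65 → 1244/1546 = 0.8047
  class_3: TP=255, FP=36+88+14+66+15=219, FN=25+33+32+28+32=150 → 510/879 = 0.5802
  class_4: TP=293, FP=34+73+10+28+10=155, FN=74+65+75+66+82=362 → 586/1103 = 0.5313
  class_5: TP=449, FP=30+71+17+32+82=232, FN=16+21+15+15+10=77 → 898/1207 = 0.7440
Weighted-F1 score = Σ (supportᵢ/N)·F1 scoreᵢ with N=3326: (367/3326)·0.4822 + (686/3326)·0.5233 + (687/3326)·0.8047 + (405/3326)·0.5802 + (655/3326)·0.5313 + (526/3326)·0.7440 = 0.620

0.620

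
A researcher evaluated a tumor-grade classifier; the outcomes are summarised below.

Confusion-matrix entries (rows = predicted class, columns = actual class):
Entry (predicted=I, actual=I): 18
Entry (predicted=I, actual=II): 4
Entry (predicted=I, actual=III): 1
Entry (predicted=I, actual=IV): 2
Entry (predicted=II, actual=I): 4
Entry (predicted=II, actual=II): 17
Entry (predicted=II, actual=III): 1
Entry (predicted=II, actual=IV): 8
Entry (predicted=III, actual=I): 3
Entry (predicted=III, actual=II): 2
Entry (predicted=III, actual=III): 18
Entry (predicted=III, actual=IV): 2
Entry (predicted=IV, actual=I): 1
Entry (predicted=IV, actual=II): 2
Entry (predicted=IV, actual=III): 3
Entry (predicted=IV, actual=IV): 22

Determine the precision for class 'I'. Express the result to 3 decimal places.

0.720

Take TP from the diagonal, FP from the rest of the 'I' prediction marginal, FN from the rest of the 'I' actual marginal.
precision = TP/(TP+FP).
I: TP=18, FP=4+1+2=7 → 18/25 = 0.7200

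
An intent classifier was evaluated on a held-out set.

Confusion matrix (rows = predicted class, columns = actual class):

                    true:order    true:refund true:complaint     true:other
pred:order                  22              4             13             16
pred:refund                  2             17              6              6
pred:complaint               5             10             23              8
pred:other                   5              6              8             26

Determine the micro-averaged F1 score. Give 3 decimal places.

Micro-averaging pools counts across classes: ΣTP=88, ΣFP=89, ΣFN=89.
Micro-F1 score = 2·TP/(2·TP+FP+FN) on pooled counts = 0.497 (equals overall accuracy in single-label multiclass).

0.497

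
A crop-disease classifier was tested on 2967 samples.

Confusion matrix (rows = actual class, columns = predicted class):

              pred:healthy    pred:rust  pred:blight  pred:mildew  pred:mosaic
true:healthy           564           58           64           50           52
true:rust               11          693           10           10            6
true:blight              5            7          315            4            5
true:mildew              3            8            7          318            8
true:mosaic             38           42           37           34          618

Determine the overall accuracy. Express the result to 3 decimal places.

0.845

Accuracy = trace / total = (564+693+315+318+618=2508) / 2967 = 2508/2967 = 0.845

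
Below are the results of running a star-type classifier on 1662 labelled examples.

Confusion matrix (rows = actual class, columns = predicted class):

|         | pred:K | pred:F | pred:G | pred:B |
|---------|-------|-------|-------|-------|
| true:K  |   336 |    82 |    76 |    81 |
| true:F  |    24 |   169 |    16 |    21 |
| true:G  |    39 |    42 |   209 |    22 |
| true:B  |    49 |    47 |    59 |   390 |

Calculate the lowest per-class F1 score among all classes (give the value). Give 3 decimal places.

0.593

Per-class F1 score (2·TP/(2·TP+FP+FN)):
  K: TP=336, FP=24+39+49=112, FN=82+76+81=239 → 672/1023 = 0.6569
  F: TP=169, FP=82+42+47=171, FN=24+16+21=61 → 338/570 = 0.5930
  G: TP=209, FP=76+16+59=151, FN=39+42+22=103 → 418/672 = 0.6220
  B: TP=390, FP=81+21+22=124, FN=49+47+59=155 → 780/1059 = 0.7365
Lowest is class 'F' with F1 score = 0.593.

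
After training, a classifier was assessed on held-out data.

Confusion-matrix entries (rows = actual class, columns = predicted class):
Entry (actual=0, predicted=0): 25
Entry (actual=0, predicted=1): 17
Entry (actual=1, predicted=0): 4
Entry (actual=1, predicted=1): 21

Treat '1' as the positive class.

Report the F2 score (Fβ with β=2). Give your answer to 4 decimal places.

0.7609

Fβ = (1+β²)·TP / ((1+β²)·TP + β²·FN + FP), with β²=4
= 5·21 / (5·21 + 4·4 + 17) = 0.7609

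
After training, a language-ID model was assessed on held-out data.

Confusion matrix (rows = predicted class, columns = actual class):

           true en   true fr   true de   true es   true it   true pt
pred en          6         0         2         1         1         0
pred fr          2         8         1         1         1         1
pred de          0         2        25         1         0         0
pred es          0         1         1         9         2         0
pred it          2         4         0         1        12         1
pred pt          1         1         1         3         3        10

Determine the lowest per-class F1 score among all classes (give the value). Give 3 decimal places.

0.533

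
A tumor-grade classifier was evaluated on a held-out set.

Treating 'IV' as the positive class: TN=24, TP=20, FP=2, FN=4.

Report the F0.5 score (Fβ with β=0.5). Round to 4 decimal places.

Fβ = (1+β²)·TP / ((1+β²)·TP + β²·FN + FP), with β²=1/4
= 1.25·20 / (1.25·20 + 0.25·4 + 2) = 0.8929

0.8929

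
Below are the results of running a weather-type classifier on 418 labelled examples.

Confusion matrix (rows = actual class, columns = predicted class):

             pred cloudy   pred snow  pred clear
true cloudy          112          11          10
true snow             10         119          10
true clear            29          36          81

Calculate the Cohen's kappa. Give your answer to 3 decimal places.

0.621

Observed agreement pₒ = trace/N = 312/418 = 0.7464
Expected agreement pₑ = Σ (rowᵢ·colᵢ)/N² = (133·151 + 139·166 + 146·101)/418² = 0.3314
κ = (pₒ − pₑ)/(1 − pₑ) = (0.7464 − 0.3314)/(1 − 0.3314) = 0.621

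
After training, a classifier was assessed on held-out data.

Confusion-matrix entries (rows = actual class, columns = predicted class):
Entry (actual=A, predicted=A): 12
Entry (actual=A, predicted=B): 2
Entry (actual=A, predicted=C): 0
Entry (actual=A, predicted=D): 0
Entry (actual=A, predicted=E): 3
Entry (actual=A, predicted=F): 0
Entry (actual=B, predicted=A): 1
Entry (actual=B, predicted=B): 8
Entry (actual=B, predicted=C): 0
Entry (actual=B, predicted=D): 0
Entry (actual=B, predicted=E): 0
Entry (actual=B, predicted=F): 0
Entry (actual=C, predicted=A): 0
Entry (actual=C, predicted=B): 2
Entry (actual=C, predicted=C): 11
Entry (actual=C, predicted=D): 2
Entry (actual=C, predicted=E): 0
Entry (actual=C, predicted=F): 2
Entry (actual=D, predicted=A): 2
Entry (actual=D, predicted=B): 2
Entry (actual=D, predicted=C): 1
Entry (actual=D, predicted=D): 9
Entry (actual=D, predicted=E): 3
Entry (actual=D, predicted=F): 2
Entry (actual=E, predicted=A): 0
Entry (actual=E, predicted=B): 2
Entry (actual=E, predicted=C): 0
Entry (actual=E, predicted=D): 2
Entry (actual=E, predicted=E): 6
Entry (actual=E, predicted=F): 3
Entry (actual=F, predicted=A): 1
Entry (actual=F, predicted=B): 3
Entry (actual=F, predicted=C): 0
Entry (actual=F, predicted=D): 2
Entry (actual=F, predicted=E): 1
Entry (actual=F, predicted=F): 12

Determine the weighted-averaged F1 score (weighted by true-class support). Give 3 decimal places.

0.622

Per-class F1 score (2·TP/(2·TP+FP+FN)):
  A: TP=12, FP=1+0+2+0+1=4, FN=2+0+0+3+0=5 → 24/33 = 0.7273
  B: TP=8, FP=2+2+2+2+3=11, FN=1+0+0+0+0=1 → 16/28 = 0.5714
  C: TP=11, FP=0+0+1+0+0=1, FN=0+2+2+0+2=6 → 22/29 = 0.7586
  D: TP=9, FP=0+0+2+2+2=6, FN=2+2+1+3+2=10 → 18/34 = 0.5294
  E: TP=6, FP=3+0+0+3+1=7, FN=0+2+0+2+3=7 → 12/26 = 0.4615
  F: TP=12, FP=0+0+2+2+3=7, FN=1+3+0+2+1=7 → 24/38 = 0.6316
Weighted-F1 score = Σ (supportᵢ/N)·F1 scoreᵢ with N=94: (17/94)·0.7273 + (9/94)·0.5714 + (17/94)·0.7586 + (19/94)·0.5294 + (13/94)·0.4615 + (19/94)·0.6316 = 0.622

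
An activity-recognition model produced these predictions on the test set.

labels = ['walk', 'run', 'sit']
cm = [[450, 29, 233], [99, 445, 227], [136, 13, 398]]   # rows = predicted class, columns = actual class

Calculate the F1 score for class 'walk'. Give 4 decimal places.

0.6442

Take TP from the diagonal, FP from the rest of the 'walk' prediction marginal, FN from the rest of the 'walk' actual marginal.
F1 score = 2·TP/(2·TP+FP+FN).
walk: TP=450, FP=29+233=262, FN=99+136=235 → 900/1397 = 0.64424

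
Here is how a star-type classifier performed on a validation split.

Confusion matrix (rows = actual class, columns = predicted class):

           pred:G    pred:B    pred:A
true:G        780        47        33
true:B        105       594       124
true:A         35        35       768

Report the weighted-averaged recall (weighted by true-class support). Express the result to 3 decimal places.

Per-class recall (TP/(TP+FN)):
  G: TP=780, FN=47+33=80 → 780/860 = 0.9070
  B: TP=594, FN=105+124=229 → 594/823 = 0.7217
  A: TP=768, FN=35+35=70 → 768/838 = 0.9165
Weighted-recall = Σ (supportᵢ/N)·recallᵢ with N=2521: (860/2521)·0.9070 + (823/2521)·0.7217 + (838/2521)·0.9165 = 0.850

0.850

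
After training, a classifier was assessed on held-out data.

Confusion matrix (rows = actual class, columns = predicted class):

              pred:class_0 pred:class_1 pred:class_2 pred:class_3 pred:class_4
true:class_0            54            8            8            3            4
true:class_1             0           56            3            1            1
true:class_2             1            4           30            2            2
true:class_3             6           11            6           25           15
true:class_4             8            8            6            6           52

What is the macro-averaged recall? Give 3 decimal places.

0.687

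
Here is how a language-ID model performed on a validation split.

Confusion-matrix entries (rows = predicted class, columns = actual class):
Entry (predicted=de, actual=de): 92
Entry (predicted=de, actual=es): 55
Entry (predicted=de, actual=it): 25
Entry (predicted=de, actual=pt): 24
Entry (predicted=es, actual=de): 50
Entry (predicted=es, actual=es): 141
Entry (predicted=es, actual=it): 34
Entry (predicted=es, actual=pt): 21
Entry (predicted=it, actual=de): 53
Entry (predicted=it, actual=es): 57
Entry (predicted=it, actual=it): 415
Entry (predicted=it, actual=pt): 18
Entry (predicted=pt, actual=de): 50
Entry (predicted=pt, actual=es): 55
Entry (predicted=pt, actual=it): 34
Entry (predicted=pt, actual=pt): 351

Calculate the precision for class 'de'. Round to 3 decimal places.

Take TP from the diagonal, FP from the rest of the 'de' prediction marginal, FN from the rest of the 'de' actual marginal.
precision = TP/(TP+FP).
de: TP=92, FP=55+25+24=104 → 92/196 = 0.4694

0.469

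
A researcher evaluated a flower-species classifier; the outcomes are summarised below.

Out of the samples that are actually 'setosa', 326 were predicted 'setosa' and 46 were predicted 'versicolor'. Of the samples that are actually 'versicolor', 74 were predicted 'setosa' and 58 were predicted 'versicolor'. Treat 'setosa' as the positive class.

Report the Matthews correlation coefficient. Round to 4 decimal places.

0.3430

MCC = (TP·TN − FP·FN) / √((TP+FP)(TP+FN)(TN+FP)(TN+FN))
Numerator = 326·58 − 74·46 = 15504
Denominator = √(400·372·132·104) = √2042726400 = 45196.5308
MCC = 15504 / 45196.5308 = 0.3430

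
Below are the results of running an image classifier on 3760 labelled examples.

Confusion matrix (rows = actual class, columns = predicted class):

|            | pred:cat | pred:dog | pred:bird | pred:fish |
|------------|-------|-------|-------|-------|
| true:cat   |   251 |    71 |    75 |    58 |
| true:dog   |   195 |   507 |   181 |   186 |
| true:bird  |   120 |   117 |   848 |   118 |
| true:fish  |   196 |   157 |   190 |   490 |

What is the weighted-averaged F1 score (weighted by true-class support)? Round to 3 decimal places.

Per-class F1 score (2·TP/(2·TP+FP+FN)):
  cat: TP=251, FP=195+120+196=511, FN=71+75+58=204 → 502/1217 = 0.4125
  dog: TP=507, FP=71+117+157=345, FN=195+181+186=562 → 1014/1921 = 0.5279
  bird: TP=848, FP=75+181+190=446, FN=120+117+118=355 → 1696/2497 = 0.6792
  fish: TP=490, FP=58+186+118=362, FN=196+157+190=543 → 980/1885 = 0.5199
Weighted-F1 score = Σ (supportᵢ/N)·F1 scoreᵢ with N=3760: (455/3760)·0.4125 + (1069/3760)·0.5279 + (1203/3760)·0.6792 + (1033/3760)·0.5199 = 0.560

0.560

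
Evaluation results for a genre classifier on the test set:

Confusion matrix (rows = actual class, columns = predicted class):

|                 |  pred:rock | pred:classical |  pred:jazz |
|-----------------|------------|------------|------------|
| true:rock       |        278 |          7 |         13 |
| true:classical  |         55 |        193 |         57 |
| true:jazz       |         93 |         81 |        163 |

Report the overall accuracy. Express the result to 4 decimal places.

Accuracy = trace / total = (278+193+163=634) / 940 = 634/940 = 0.6745

0.6745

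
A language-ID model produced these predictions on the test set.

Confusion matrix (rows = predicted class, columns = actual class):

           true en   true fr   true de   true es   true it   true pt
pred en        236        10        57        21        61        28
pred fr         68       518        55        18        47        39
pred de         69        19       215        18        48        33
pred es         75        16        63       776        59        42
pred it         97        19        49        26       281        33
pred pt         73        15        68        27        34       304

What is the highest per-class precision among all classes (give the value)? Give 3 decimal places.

0.753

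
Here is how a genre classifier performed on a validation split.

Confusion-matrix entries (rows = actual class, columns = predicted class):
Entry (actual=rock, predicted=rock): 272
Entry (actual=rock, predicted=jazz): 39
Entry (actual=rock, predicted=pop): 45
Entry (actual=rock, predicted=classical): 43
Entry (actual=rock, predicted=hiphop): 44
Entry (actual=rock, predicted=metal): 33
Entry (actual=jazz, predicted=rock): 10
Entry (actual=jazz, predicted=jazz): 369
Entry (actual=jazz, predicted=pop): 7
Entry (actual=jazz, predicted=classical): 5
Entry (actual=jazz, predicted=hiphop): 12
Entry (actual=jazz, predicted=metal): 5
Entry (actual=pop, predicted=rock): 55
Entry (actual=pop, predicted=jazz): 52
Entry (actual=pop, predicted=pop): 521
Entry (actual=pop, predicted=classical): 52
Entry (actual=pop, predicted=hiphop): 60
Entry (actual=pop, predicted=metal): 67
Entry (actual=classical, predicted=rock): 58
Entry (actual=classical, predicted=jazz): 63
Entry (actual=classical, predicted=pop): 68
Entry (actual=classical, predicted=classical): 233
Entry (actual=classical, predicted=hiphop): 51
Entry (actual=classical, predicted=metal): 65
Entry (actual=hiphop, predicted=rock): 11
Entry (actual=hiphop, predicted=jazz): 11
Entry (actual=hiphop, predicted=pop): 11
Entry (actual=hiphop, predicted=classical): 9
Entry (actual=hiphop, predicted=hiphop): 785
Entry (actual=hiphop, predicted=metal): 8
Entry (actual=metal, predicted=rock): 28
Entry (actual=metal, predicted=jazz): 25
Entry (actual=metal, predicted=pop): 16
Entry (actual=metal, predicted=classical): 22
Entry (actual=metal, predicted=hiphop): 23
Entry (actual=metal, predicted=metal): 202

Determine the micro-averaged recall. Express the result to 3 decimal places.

Micro-averaging pools counts across classes: ΣTP=2382, ΣFP=998, ΣFN=998.
Micro-recall = TP/(TP+FN) on pooled counts = 0.705 (equals overall accuracy in single-label multiclass).

0.705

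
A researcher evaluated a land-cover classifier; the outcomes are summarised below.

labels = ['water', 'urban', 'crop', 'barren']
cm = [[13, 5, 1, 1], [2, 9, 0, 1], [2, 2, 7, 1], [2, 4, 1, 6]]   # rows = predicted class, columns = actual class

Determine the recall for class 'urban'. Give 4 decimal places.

0.4500

One-vs-rest for 'urban': TP = diagonal; FP = other classes predicted 'urban'; FN = 'urban' predicted as other.
recall = TP/(TP+FN).
urban: TP=9, FN=5+2+4=11 → 9/20 = 0.45000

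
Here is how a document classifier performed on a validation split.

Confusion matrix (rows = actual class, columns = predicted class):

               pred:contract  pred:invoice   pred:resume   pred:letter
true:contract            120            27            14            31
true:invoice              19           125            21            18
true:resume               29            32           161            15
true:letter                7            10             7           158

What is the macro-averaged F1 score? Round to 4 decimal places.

0.7078

Per-class F1 score (2·TP/(2·TP+FP+FN)):
  contract: TP=120, FP=19+29+7=55, FN=27+14+31=72 → 240/367 = 0.65395
  invoice: TP=125, FP=27+32+10=69, FN=19+21+18=58 → 250/377 = 0.66313
  resume: TP=161, FP=14+21+7=42, FN=29+32+15=76 → 322/440 = 0.73182
  letter: TP=158, FP=31+18+15=64, FN=7+10+7=24 → 316/404 = 0.78218
Macro-F1 score = mean = (0.65395 + 0.66313 + 0.73182 + 0.78218) / 4 = 0.7078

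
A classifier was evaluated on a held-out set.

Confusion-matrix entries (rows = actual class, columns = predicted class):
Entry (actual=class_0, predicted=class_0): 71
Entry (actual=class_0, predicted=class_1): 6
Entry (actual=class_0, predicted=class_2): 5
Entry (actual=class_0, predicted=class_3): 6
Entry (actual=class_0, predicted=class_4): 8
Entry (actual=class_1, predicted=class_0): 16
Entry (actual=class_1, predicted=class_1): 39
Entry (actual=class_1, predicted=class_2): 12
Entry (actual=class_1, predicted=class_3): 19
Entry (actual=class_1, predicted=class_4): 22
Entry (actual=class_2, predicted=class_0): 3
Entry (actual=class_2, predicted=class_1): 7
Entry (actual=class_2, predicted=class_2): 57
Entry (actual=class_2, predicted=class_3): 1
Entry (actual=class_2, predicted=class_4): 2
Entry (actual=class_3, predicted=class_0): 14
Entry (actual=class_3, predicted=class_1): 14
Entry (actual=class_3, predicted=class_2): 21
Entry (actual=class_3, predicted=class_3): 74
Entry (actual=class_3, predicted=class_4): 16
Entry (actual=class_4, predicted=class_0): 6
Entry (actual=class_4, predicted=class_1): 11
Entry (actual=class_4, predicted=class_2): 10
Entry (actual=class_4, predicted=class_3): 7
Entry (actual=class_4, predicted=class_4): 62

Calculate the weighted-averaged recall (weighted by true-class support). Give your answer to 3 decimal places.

0.595

Per-class recall (TP/(TP+FN)):
  class_0: TP=71, FN=6+5+6+8=25 → 71/96 = 0.7396
  class_1: TP=39, FN=16+12+19+22=69 → 39/108 = 0.3611
  class_2: TP=57, FN=3+7+1+2=13 → 57/70 = 0.8143
  class_3: TP=74, FN=14+14+21+16=65 → 74/139 = 0.5324
  class_4: TP=62, FN=6+11+10+7=34 → 62/96 = 0.6458
Weighted-recall = Σ (supportᵢ/N)·recallᵢ with N=509: (96/509)·0.7396 + (108/509)·0.3611 + (70/509)·0.8143 + (139/509)·0.5324 + (96/509)·0.6458 = 0.595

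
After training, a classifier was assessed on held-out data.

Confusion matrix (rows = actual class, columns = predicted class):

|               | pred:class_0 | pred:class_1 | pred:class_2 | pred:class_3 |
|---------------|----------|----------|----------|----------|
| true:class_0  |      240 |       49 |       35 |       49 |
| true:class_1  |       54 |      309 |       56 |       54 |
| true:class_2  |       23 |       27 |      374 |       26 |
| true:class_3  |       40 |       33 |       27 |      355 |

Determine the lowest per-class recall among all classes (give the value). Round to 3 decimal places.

Per-class recall (TP/(TP+FN)):
  class_0: TP=240, FN=49+35+49=133 → 240/373 = 0.6434
  class_1: TP=309, FN=54+56+54=164 → 309/473 = 0.6533
  class_2: TP=374, FN=23+27+26=76 → 374/450 = 0.8311
  class_3: TP=355, FN=40+33+27=100 → 355/455 = 0.7802
Lowest is class 'class_0' with recall = 0.643.

0.643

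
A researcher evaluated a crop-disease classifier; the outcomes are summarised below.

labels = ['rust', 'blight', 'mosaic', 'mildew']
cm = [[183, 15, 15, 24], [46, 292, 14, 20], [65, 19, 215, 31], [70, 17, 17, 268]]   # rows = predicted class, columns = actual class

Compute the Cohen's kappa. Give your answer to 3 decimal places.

0.642

Observed agreement pₒ = trace/N = 958/1311 = 0.7307
Expected agreement pₑ = Σ (rowᵢ·colᵢ)/N² = (364·237 + 343·372 + 261·330 + 343·372)/1311² = 0.2488
κ = (pₒ − pₑ)/(1 − pₑ) = (0.7307 − 0.2488)/(1 − 0.2488) = 0.642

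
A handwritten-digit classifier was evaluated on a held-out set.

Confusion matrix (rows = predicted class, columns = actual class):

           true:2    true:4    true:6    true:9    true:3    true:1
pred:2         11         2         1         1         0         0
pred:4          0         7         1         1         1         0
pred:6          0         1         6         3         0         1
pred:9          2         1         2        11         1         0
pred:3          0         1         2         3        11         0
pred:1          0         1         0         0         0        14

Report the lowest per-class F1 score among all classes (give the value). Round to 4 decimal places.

Per-class F1 score (2·TP/(2·TP+FP+FN)):
  2: TP=11, FP=2+1+1+0+0=4, FN=0+0+2+0+0=2 → 22/28 = 0.78571
  4: TP=7, FP=0+1+1+1+0=3, FN=2+1+1+1+1=6 → 14/23 = 0.60870
  6: TP=6, FP=0+1+3+0+1=5, FN=1+1+2+2+0=6 → 12/23 = 0.52174
  9: TP=11, FP=2+1+2+1+0=6, FN=1+1+3+3+0=8 → 22/36 = 0.61111
  3: TP=11, FP=0+1+2+3+0=6, FN=0+1+0+1+0=2 → 22/30 = 0.73333
  1: TP=14, FP=0+1+0+0+0=1, FN=0+0+1+0+0=1 → 28/30 = 0.93333
Lowest is class '6' with F1 score = 0.5217.

0.5217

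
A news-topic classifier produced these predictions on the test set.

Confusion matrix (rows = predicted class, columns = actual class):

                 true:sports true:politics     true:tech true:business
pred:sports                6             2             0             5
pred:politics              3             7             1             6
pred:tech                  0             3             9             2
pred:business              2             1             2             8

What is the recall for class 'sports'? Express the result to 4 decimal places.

0.5455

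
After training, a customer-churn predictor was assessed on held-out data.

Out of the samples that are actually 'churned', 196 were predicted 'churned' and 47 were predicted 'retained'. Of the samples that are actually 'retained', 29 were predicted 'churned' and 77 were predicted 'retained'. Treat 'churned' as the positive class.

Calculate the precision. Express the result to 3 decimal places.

0.871

Precision = TP/(TP+FP) = 196/(196+29) = 196/225 = 0.871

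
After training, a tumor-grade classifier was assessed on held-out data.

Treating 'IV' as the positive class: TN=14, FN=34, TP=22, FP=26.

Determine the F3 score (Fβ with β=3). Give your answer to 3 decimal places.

Fβ = (1+β²)·TP / ((1+β²)·TP + β²·FN + FP), with β²=9
= 10·22 / (10·22 + 9·34 + 26) = 0.399

0.399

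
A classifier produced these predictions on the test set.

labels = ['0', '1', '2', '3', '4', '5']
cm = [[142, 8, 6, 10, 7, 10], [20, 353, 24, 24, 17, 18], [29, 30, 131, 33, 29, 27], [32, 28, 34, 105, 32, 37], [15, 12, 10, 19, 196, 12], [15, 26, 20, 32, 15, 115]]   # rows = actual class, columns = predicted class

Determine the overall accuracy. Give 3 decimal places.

0.623

Accuracy = trace / total = (142+353+131+105+196+115=1042) / 1673 = 1042/1673 = 0.623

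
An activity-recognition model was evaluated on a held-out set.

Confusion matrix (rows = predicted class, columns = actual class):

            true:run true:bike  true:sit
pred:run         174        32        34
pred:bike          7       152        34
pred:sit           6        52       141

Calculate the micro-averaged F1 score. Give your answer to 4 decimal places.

0.7389

Micro-averaging pools counts across classes: ΣTP=467, ΣFP=165, ΣFN=165.
Micro-F1 score = 2·TP/(2·TP+FP+FN) on pooled counts = 0.7389 (equals overall accuracy in single-label multiclass).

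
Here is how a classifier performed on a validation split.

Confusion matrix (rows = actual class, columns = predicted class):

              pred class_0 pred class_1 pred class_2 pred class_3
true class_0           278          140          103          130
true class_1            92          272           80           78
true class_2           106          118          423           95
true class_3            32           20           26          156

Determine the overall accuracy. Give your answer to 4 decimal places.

0.5254

Accuracy = trace / total = (278+272+423+156=1129) / 2149 = 1129/2149 = 0.5254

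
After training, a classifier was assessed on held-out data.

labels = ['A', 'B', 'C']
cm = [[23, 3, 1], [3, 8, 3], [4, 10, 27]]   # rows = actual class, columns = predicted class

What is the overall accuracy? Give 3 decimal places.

Accuracy = trace / total = (23+8+27=58) / 82 = 58/82 = 0.707

0.707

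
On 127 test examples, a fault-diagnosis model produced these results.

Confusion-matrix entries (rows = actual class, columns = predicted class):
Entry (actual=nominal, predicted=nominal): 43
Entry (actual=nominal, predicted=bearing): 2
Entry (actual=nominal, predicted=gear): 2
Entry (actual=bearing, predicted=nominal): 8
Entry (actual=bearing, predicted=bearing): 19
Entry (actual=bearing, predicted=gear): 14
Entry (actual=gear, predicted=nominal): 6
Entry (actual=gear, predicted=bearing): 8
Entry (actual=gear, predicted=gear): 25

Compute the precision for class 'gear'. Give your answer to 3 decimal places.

0.610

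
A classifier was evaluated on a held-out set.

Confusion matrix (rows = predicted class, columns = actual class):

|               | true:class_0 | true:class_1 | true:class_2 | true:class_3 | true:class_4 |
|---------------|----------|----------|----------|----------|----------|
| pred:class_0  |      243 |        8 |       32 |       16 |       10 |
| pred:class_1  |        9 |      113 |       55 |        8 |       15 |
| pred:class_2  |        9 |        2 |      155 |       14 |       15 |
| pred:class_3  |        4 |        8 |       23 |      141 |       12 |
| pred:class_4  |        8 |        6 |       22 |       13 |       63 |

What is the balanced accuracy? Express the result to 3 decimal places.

0.707

Balanced accuracy = mean of per-class recall.
  class_0: recall = 243/273 = 0.8901
  class_1: recall = 113/137 = 0.8248
  class_2: recall = 155/287 = 0.5401
  class_3: recall = 141/192 = 0.7344
  class_4: recall = 63/115 = 0.5478
Mean = (0.8901 + 0.8248 + 0.5401 + 0.7344 + 0.5478) / 5 = 0.707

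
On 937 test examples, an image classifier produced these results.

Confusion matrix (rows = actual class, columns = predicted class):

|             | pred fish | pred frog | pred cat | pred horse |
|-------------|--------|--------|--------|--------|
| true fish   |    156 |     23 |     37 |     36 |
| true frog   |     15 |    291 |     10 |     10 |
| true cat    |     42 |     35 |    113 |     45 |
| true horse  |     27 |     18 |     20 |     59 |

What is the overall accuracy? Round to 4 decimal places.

0.6606

Accuracy = trace / total = (156+291+113+59=619) / 937 = 619/937 = 0.6606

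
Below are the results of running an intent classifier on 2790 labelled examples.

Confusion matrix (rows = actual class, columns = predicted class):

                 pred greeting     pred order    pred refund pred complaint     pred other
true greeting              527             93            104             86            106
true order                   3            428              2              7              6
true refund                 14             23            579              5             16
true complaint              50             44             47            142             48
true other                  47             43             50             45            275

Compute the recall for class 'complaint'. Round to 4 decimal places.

0.4290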